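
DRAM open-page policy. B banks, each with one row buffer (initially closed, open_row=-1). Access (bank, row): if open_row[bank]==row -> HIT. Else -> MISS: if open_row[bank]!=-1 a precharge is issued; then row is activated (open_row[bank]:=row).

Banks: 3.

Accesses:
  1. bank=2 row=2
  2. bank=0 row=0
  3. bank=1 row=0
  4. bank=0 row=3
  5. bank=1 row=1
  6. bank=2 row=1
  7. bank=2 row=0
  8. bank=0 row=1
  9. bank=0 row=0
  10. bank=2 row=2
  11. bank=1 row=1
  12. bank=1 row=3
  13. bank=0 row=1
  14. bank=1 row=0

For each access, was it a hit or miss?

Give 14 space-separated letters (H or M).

Acc 1: bank2 row2 -> MISS (open row2); precharges=0
Acc 2: bank0 row0 -> MISS (open row0); precharges=0
Acc 3: bank1 row0 -> MISS (open row0); precharges=0
Acc 4: bank0 row3 -> MISS (open row3); precharges=1
Acc 5: bank1 row1 -> MISS (open row1); precharges=2
Acc 6: bank2 row1 -> MISS (open row1); precharges=3
Acc 7: bank2 row0 -> MISS (open row0); precharges=4
Acc 8: bank0 row1 -> MISS (open row1); precharges=5
Acc 9: bank0 row0 -> MISS (open row0); precharges=6
Acc 10: bank2 row2 -> MISS (open row2); precharges=7
Acc 11: bank1 row1 -> HIT
Acc 12: bank1 row3 -> MISS (open row3); precharges=8
Acc 13: bank0 row1 -> MISS (open row1); precharges=9
Acc 14: bank1 row0 -> MISS (open row0); precharges=10

Answer: M M M M M M M M M M H M M M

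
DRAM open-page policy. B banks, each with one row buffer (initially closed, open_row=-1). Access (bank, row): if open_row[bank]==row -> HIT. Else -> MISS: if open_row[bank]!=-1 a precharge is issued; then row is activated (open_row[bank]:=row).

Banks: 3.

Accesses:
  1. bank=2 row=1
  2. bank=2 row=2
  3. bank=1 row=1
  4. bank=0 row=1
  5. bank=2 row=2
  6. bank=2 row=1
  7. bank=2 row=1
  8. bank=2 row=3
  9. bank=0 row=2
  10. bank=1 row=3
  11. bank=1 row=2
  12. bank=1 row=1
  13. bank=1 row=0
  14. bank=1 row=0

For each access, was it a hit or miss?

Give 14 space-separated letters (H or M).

Answer: M M M M H M H M M M M M M H

Derivation:
Acc 1: bank2 row1 -> MISS (open row1); precharges=0
Acc 2: bank2 row2 -> MISS (open row2); precharges=1
Acc 3: bank1 row1 -> MISS (open row1); precharges=1
Acc 4: bank0 row1 -> MISS (open row1); precharges=1
Acc 5: bank2 row2 -> HIT
Acc 6: bank2 row1 -> MISS (open row1); precharges=2
Acc 7: bank2 row1 -> HIT
Acc 8: bank2 row3 -> MISS (open row3); precharges=3
Acc 9: bank0 row2 -> MISS (open row2); precharges=4
Acc 10: bank1 row3 -> MISS (open row3); precharges=5
Acc 11: bank1 row2 -> MISS (open row2); precharges=6
Acc 12: bank1 row1 -> MISS (open row1); precharges=7
Acc 13: bank1 row0 -> MISS (open row0); precharges=8
Acc 14: bank1 row0 -> HIT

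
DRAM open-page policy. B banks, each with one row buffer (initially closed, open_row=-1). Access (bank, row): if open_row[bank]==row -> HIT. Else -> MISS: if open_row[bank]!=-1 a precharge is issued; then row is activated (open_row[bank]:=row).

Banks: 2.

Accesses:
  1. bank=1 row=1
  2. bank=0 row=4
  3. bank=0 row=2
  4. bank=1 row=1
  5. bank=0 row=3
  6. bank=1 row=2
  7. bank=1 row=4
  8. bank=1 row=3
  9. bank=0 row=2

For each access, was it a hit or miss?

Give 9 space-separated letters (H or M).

Answer: M M M H M M M M M

Derivation:
Acc 1: bank1 row1 -> MISS (open row1); precharges=0
Acc 2: bank0 row4 -> MISS (open row4); precharges=0
Acc 3: bank0 row2 -> MISS (open row2); precharges=1
Acc 4: bank1 row1 -> HIT
Acc 5: bank0 row3 -> MISS (open row3); precharges=2
Acc 6: bank1 row2 -> MISS (open row2); precharges=3
Acc 7: bank1 row4 -> MISS (open row4); precharges=4
Acc 8: bank1 row3 -> MISS (open row3); precharges=5
Acc 9: bank0 row2 -> MISS (open row2); precharges=6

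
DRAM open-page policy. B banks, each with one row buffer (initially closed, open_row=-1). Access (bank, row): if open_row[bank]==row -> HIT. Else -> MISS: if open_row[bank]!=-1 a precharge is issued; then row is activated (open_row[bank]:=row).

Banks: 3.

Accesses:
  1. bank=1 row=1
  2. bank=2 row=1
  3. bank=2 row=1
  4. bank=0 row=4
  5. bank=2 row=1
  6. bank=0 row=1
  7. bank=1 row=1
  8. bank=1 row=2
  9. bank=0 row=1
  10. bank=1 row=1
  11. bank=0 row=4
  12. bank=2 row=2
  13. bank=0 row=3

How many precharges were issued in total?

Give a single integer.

Acc 1: bank1 row1 -> MISS (open row1); precharges=0
Acc 2: bank2 row1 -> MISS (open row1); precharges=0
Acc 3: bank2 row1 -> HIT
Acc 4: bank0 row4 -> MISS (open row4); precharges=0
Acc 5: bank2 row1 -> HIT
Acc 6: bank0 row1 -> MISS (open row1); precharges=1
Acc 7: bank1 row1 -> HIT
Acc 8: bank1 row2 -> MISS (open row2); precharges=2
Acc 9: bank0 row1 -> HIT
Acc 10: bank1 row1 -> MISS (open row1); precharges=3
Acc 11: bank0 row4 -> MISS (open row4); precharges=4
Acc 12: bank2 row2 -> MISS (open row2); precharges=5
Acc 13: bank0 row3 -> MISS (open row3); precharges=6

Answer: 6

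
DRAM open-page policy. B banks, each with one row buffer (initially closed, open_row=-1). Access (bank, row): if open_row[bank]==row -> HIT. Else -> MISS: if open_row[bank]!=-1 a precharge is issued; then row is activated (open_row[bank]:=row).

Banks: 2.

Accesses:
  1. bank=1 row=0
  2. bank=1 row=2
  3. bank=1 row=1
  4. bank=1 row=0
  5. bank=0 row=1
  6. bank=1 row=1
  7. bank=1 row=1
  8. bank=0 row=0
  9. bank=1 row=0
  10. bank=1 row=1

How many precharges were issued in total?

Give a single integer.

Acc 1: bank1 row0 -> MISS (open row0); precharges=0
Acc 2: bank1 row2 -> MISS (open row2); precharges=1
Acc 3: bank1 row1 -> MISS (open row1); precharges=2
Acc 4: bank1 row0 -> MISS (open row0); precharges=3
Acc 5: bank0 row1 -> MISS (open row1); precharges=3
Acc 6: bank1 row1 -> MISS (open row1); precharges=4
Acc 7: bank1 row1 -> HIT
Acc 8: bank0 row0 -> MISS (open row0); precharges=5
Acc 9: bank1 row0 -> MISS (open row0); precharges=6
Acc 10: bank1 row1 -> MISS (open row1); precharges=7

Answer: 7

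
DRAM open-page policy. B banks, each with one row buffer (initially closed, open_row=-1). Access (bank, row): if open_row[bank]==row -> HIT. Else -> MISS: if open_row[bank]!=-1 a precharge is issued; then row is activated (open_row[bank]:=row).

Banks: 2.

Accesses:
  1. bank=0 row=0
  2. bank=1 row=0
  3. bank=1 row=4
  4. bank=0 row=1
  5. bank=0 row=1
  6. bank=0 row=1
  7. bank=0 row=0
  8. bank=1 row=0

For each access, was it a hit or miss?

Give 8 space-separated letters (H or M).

Acc 1: bank0 row0 -> MISS (open row0); precharges=0
Acc 2: bank1 row0 -> MISS (open row0); precharges=0
Acc 3: bank1 row4 -> MISS (open row4); precharges=1
Acc 4: bank0 row1 -> MISS (open row1); precharges=2
Acc 5: bank0 row1 -> HIT
Acc 6: bank0 row1 -> HIT
Acc 7: bank0 row0 -> MISS (open row0); precharges=3
Acc 8: bank1 row0 -> MISS (open row0); precharges=4

Answer: M M M M H H M M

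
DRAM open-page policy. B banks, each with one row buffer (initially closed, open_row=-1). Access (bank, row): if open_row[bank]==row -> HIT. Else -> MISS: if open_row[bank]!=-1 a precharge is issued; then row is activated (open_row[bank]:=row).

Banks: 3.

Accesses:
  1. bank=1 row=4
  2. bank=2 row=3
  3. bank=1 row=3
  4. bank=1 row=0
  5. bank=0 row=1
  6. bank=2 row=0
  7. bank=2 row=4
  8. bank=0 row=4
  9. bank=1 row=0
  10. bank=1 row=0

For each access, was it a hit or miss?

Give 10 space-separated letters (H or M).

Acc 1: bank1 row4 -> MISS (open row4); precharges=0
Acc 2: bank2 row3 -> MISS (open row3); precharges=0
Acc 3: bank1 row3 -> MISS (open row3); precharges=1
Acc 4: bank1 row0 -> MISS (open row0); precharges=2
Acc 5: bank0 row1 -> MISS (open row1); precharges=2
Acc 6: bank2 row0 -> MISS (open row0); precharges=3
Acc 7: bank2 row4 -> MISS (open row4); precharges=4
Acc 8: bank0 row4 -> MISS (open row4); precharges=5
Acc 9: bank1 row0 -> HIT
Acc 10: bank1 row0 -> HIT

Answer: M M M M M M M M H H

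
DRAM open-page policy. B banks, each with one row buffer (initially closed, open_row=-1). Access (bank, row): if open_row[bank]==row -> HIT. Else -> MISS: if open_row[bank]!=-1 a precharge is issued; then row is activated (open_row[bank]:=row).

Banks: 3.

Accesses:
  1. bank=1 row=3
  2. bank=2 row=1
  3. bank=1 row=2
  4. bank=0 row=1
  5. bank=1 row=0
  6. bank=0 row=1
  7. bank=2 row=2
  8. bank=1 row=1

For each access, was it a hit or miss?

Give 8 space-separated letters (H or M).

Acc 1: bank1 row3 -> MISS (open row3); precharges=0
Acc 2: bank2 row1 -> MISS (open row1); precharges=0
Acc 3: bank1 row2 -> MISS (open row2); precharges=1
Acc 4: bank0 row1 -> MISS (open row1); precharges=1
Acc 5: bank1 row0 -> MISS (open row0); precharges=2
Acc 6: bank0 row1 -> HIT
Acc 7: bank2 row2 -> MISS (open row2); precharges=3
Acc 8: bank1 row1 -> MISS (open row1); precharges=4

Answer: M M M M M H M M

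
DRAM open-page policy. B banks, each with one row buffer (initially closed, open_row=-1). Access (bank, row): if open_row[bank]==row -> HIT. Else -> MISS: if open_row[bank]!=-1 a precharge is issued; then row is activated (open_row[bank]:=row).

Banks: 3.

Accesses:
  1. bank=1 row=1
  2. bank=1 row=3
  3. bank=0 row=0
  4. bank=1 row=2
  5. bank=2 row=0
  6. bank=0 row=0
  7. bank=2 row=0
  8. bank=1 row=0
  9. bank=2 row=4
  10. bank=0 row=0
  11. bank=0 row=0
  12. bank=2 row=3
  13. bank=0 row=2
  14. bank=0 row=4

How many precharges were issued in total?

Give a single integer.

Acc 1: bank1 row1 -> MISS (open row1); precharges=0
Acc 2: bank1 row3 -> MISS (open row3); precharges=1
Acc 3: bank0 row0 -> MISS (open row0); precharges=1
Acc 4: bank1 row2 -> MISS (open row2); precharges=2
Acc 5: bank2 row0 -> MISS (open row0); precharges=2
Acc 6: bank0 row0 -> HIT
Acc 7: bank2 row0 -> HIT
Acc 8: bank1 row0 -> MISS (open row0); precharges=3
Acc 9: bank2 row4 -> MISS (open row4); precharges=4
Acc 10: bank0 row0 -> HIT
Acc 11: bank0 row0 -> HIT
Acc 12: bank2 row3 -> MISS (open row3); precharges=5
Acc 13: bank0 row2 -> MISS (open row2); precharges=6
Acc 14: bank0 row4 -> MISS (open row4); precharges=7

Answer: 7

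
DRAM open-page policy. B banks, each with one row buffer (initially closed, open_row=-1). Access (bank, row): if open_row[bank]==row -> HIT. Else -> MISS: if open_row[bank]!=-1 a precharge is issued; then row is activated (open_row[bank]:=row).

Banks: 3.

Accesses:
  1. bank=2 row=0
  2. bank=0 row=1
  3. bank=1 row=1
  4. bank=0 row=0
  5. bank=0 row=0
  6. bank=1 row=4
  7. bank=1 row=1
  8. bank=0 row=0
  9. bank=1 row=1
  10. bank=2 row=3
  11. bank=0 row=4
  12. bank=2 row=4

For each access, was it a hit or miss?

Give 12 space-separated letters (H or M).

Acc 1: bank2 row0 -> MISS (open row0); precharges=0
Acc 2: bank0 row1 -> MISS (open row1); precharges=0
Acc 3: bank1 row1 -> MISS (open row1); precharges=0
Acc 4: bank0 row0 -> MISS (open row0); precharges=1
Acc 5: bank0 row0 -> HIT
Acc 6: bank1 row4 -> MISS (open row4); precharges=2
Acc 7: bank1 row1 -> MISS (open row1); precharges=3
Acc 8: bank0 row0 -> HIT
Acc 9: bank1 row1 -> HIT
Acc 10: bank2 row3 -> MISS (open row3); precharges=4
Acc 11: bank0 row4 -> MISS (open row4); precharges=5
Acc 12: bank2 row4 -> MISS (open row4); precharges=6

Answer: M M M M H M M H H M M M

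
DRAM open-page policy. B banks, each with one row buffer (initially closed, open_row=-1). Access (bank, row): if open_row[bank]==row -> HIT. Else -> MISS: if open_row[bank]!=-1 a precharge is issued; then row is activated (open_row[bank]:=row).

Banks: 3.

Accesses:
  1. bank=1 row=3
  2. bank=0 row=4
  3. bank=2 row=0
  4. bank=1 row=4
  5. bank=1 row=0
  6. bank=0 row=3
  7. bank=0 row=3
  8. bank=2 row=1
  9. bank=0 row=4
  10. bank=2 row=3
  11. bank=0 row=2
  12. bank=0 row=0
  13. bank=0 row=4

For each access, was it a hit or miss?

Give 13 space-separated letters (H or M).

Acc 1: bank1 row3 -> MISS (open row3); precharges=0
Acc 2: bank0 row4 -> MISS (open row4); precharges=0
Acc 3: bank2 row0 -> MISS (open row0); precharges=0
Acc 4: bank1 row4 -> MISS (open row4); precharges=1
Acc 5: bank1 row0 -> MISS (open row0); precharges=2
Acc 6: bank0 row3 -> MISS (open row3); precharges=3
Acc 7: bank0 row3 -> HIT
Acc 8: bank2 row1 -> MISS (open row1); precharges=4
Acc 9: bank0 row4 -> MISS (open row4); precharges=5
Acc 10: bank2 row3 -> MISS (open row3); precharges=6
Acc 11: bank0 row2 -> MISS (open row2); precharges=7
Acc 12: bank0 row0 -> MISS (open row0); precharges=8
Acc 13: bank0 row4 -> MISS (open row4); precharges=9

Answer: M M M M M M H M M M M M M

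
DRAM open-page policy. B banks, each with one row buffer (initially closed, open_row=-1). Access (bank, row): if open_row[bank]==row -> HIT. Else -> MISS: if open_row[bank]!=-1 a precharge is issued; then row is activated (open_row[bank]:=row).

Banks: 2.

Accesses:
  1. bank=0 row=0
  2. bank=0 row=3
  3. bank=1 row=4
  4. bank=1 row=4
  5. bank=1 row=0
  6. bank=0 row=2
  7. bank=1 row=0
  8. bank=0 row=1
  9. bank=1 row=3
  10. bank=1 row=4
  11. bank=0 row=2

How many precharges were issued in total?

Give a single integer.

Answer: 7

Derivation:
Acc 1: bank0 row0 -> MISS (open row0); precharges=0
Acc 2: bank0 row3 -> MISS (open row3); precharges=1
Acc 3: bank1 row4 -> MISS (open row4); precharges=1
Acc 4: bank1 row4 -> HIT
Acc 5: bank1 row0 -> MISS (open row0); precharges=2
Acc 6: bank0 row2 -> MISS (open row2); precharges=3
Acc 7: bank1 row0 -> HIT
Acc 8: bank0 row1 -> MISS (open row1); precharges=4
Acc 9: bank1 row3 -> MISS (open row3); precharges=5
Acc 10: bank1 row4 -> MISS (open row4); precharges=6
Acc 11: bank0 row2 -> MISS (open row2); precharges=7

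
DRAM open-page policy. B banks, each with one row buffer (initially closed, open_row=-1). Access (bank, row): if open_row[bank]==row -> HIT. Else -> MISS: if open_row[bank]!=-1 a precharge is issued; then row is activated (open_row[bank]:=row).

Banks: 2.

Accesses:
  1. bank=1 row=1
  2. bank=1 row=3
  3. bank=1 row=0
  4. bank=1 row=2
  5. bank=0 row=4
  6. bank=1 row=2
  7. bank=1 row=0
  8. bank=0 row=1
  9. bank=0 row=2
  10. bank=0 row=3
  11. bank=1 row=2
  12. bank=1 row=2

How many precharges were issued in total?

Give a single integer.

Answer: 8

Derivation:
Acc 1: bank1 row1 -> MISS (open row1); precharges=0
Acc 2: bank1 row3 -> MISS (open row3); precharges=1
Acc 3: bank1 row0 -> MISS (open row0); precharges=2
Acc 4: bank1 row2 -> MISS (open row2); precharges=3
Acc 5: bank0 row4 -> MISS (open row4); precharges=3
Acc 6: bank1 row2 -> HIT
Acc 7: bank1 row0 -> MISS (open row0); precharges=4
Acc 8: bank0 row1 -> MISS (open row1); precharges=5
Acc 9: bank0 row2 -> MISS (open row2); precharges=6
Acc 10: bank0 row3 -> MISS (open row3); precharges=7
Acc 11: bank1 row2 -> MISS (open row2); precharges=8
Acc 12: bank1 row2 -> HIT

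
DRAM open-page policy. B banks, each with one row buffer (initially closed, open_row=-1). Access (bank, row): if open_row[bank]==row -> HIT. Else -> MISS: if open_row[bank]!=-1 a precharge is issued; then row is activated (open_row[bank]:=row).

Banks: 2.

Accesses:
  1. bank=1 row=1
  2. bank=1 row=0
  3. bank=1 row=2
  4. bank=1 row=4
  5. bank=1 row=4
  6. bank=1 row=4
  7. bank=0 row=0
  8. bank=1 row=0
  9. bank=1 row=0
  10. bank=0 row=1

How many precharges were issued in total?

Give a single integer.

Acc 1: bank1 row1 -> MISS (open row1); precharges=0
Acc 2: bank1 row0 -> MISS (open row0); precharges=1
Acc 3: bank1 row2 -> MISS (open row2); precharges=2
Acc 4: bank1 row4 -> MISS (open row4); precharges=3
Acc 5: bank1 row4 -> HIT
Acc 6: bank1 row4 -> HIT
Acc 7: bank0 row0 -> MISS (open row0); precharges=3
Acc 8: bank1 row0 -> MISS (open row0); precharges=4
Acc 9: bank1 row0 -> HIT
Acc 10: bank0 row1 -> MISS (open row1); precharges=5

Answer: 5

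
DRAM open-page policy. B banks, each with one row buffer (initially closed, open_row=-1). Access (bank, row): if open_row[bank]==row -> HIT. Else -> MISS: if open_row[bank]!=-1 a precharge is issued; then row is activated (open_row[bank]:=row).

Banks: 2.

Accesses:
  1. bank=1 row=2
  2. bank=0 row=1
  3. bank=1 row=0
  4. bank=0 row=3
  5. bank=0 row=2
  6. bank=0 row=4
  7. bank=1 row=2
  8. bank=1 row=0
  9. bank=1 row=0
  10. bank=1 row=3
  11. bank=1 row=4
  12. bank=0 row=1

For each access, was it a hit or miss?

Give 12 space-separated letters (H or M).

Acc 1: bank1 row2 -> MISS (open row2); precharges=0
Acc 2: bank0 row1 -> MISS (open row1); precharges=0
Acc 3: bank1 row0 -> MISS (open row0); precharges=1
Acc 4: bank0 row3 -> MISS (open row3); precharges=2
Acc 5: bank0 row2 -> MISS (open row2); precharges=3
Acc 6: bank0 row4 -> MISS (open row4); precharges=4
Acc 7: bank1 row2 -> MISS (open row2); precharges=5
Acc 8: bank1 row0 -> MISS (open row0); precharges=6
Acc 9: bank1 row0 -> HIT
Acc 10: bank1 row3 -> MISS (open row3); precharges=7
Acc 11: bank1 row4 -> MISS (open row4); precharges=8
Acc 12: bank0 row1 -> MISS (open row1); precharges=9

Answer: M M M M M M M M H M M M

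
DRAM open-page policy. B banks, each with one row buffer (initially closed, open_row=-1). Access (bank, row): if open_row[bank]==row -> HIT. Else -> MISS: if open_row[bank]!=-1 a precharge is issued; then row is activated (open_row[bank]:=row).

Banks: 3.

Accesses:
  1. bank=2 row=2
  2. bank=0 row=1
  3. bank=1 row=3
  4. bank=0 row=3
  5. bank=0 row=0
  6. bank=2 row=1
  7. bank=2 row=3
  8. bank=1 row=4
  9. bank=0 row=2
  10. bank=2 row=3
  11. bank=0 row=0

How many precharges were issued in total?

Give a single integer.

Acc 1: bank2 row2 -> MISS (open row2); precharges=0
Acc 2: bank0 row1 -> MISS (open row1); precharges=0
Acc 3: bank1 row3 -> MISS (open row3); precharges=0
Acc 4: bank0 row3 -> MISS (open row3); precharges=1
Acc 5: bank0 row0 -> MISS (open row0); precharges=2
Acc 6: bank2 row1 -> MISS (open row1); precharges=3
Acc 7: bank2 row3 -> MISS (open row3); precharges=4
Acc 8: bank1 row4 -> MISS (open row4); precharges=5
Acc 9: bank0 row2 -> MISS (open row2); precharges=6
Acc 10: bank2 row3 -> HIT
Acc 11: bank0 row0 -> MISS (open row0); precharges=7

Answer: 7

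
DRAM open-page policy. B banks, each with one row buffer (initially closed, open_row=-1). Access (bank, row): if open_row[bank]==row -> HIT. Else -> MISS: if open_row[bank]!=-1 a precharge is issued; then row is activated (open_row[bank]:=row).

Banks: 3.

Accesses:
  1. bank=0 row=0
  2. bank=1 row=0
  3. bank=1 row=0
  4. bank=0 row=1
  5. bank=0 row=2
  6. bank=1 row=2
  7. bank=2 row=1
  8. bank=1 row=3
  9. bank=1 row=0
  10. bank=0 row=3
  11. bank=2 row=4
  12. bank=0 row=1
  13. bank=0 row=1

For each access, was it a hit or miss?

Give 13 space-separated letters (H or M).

Answer: M M H M M M M M M M M M H

Derivation:
Acc 1: bank0 row0 -> MISS (open row0); precharges=0
Acc 2: bank1 row0 -> MISS (open row0); precharges=0
Acc 3: bank1 row0 -> HIT
Acc 4: bank0 row1 -> MISS (open row1); precharges=1
Acc 5: bank0 row2 -> MISS (open row2); precharges=2
Acc 6: bank1 row2 -> MISS (open row2); precharges=3
Acc 7: bank2 row1 -> MISS (open row1); precharges=3
Acc 8: bank1 row3 -> MISS (open row3); precharges=4
Acc 9: bank1 row0 -> MISS (open row0); precharges=5
Acc 10: bank0 row3 -> MISS (open row3); precharges=6
Acc 11: bank2 row4 -> MISS (open row4); precharges=7
Acc 12: bank0 row1 -> MISS (open row1); precharges=8
Acc 13: bank0 row1 -> HIT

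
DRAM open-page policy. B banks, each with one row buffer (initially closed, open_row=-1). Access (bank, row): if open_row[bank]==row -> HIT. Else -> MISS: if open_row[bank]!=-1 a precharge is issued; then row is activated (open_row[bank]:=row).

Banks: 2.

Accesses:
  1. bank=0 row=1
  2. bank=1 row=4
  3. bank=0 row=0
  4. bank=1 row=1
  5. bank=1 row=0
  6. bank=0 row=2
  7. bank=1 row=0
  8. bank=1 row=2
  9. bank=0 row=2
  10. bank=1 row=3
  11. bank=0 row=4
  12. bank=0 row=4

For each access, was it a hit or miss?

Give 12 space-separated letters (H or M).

Answer: M M M M M M H M H M M H

Derivation:
Acc 1: bank0 row1 -> MISS (open row1); precharges=0
Acc 2: bank1 row4 -> MISS (open row4); precharges=0
Acc 3: bank0 row0 -> MISS (open row0); precharges=1
Acc 4: bank1 row1 -> MISS (open row1); precharges=2
Acc 5: bank1 row0 -> MISS (open row0); precharges=3
Acc 6: bank0 row2 -> MISS (open row2); precharges=4
Acc 7: bank1 row0 -> HIT
Acc 8: bank1 row2 -> MISS (open row2); precharges=5
Acc 9: bank0 row2 -> HIT
Acc 10: bank1 row3 -> MISS (open row3); precharges=6
Acc 11: bank0 row4 -> MISS (open row4); precharges=7
Acc 12: bank0 row4 -> HIT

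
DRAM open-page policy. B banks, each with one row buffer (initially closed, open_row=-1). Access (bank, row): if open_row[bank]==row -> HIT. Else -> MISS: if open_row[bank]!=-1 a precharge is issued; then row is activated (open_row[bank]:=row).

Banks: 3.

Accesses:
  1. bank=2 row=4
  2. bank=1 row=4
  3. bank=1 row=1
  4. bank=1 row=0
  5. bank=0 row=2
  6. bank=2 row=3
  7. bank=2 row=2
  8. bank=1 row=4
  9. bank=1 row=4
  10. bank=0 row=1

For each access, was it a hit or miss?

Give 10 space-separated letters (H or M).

Answer: M M M M M M M M H M

Derivation:
Acc 1: bank2 row4 -> MISS (open row4); precharges=0
Acc 2: bank1 row4 -> MISS (open row4); precharges=0
Acc 3: bank1 row1 -> MISS (open row1); precharges=1
Acc 4: bank1 row0 -> MISS (open row0); precharges=2
Acc 5: bank0 row2 -> MISS (open row2); precharges=2
Acc 6: bank2 row3 -> MISS (open row3); precharges=3
Acc 7: bank2 row2 -> MISS (open row2); precharges=4
Acc 8: bank1 row4 -> MISS (open row4); precharges=5
Acc 9: bank1 row4 -> HIT
Acc 10: bank0 row1 -> MISS (open row1); precharges=6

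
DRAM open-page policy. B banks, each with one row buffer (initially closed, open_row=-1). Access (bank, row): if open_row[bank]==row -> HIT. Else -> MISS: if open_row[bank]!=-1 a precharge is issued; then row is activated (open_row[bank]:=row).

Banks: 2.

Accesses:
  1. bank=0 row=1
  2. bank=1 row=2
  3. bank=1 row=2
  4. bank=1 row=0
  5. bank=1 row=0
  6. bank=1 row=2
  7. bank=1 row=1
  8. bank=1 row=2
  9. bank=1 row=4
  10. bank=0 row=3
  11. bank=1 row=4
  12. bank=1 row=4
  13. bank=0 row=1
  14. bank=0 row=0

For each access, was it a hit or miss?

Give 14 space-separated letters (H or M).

Answer: M M H M H M M M M M H H M M

Derivation:
Acc 1: bank0 row1 -> MISS (open row1); precharges=0
Acc 2: bank1 row2 -> MISS (open row2); precharges=0
Acc 3: bank1 row2 -> HIT
Acc 4: bank1 row0 -> MISS (open row0); precharges=1
Acc 5: bank1 row0 -> HIT
Acc 6: bank1 row2 -> MISS (open row2); precharges=2
Acc 7: bank1 row1 -> MISS (open row1); precharges=3
Acc 8: bank1 row2 -> MISS (open row2); precharges=4
Acc 9: bank1 row4 -> MISS (open row4); precharges=5
Acc 10: bank0 row3 -> MISS (open row3); precharges=6
Acc 11: bank1 row4 -> HIT
Acc 12: bank1 row4 -> HIT
Acc 13: bank0 row1 -> MISS (open row1); precharges=7
Acc 14: bank0 row0 -> MISS (open row0); precharges=8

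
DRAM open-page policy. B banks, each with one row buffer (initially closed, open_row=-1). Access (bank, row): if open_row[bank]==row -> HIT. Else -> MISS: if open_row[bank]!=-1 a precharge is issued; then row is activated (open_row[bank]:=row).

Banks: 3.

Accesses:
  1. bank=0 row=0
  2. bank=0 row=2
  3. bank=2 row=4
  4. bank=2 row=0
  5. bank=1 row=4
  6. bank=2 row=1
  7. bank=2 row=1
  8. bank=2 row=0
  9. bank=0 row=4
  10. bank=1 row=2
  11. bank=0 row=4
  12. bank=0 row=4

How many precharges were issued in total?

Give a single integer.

Answer: 6

Derivation:
Acc 1: bank0 row0 -> MISS (open row0); precharges=0
Acc 2: bank0 row2 -> MISS (open row2); precharges=1
Acc 3: bank2 row4 -> MISS (open row4); precharges=1
Acc 4: bank2 row0 -> MISS (open row0); precharges=2
Acc 5: bank1 row4 -> MISS (open row4); precharges=2
Acc 6: bank2 row1 -> MISS (open row1); precharges=3
Acc 7: bank2 row1 -> HIT
Acc 8: bank2 row0 -> MISS (open row0); precharges=4
Acc 9: bank0 row4 -> MISS (open row4); precharges=5
Acc 10: bank1 row2 -> MISS (open row2); precharges=6
Acc 11: bank0 row4 -> HIT
Acc 12: bank0 row4 -> HIT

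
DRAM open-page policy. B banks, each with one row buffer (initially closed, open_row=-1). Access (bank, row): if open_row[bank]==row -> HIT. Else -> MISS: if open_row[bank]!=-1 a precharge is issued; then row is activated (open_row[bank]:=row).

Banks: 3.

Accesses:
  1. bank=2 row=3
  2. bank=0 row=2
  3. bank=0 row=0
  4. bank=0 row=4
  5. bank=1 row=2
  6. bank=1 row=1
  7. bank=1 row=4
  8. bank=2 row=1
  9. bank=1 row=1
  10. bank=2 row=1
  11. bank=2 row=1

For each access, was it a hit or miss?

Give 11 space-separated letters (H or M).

Answer: M M M M M M M M M H H

Derivation:
Acc 1: bank2 row3 -> MISS (open row3); precharges=0
Acc 2: bank0 row2 -> MISS (open row2); precharges=0
Acc 3: bank0 row0 -> MISS (open row0); precharges=1
Acc 4: bank0 row4 -> MISS (open row4); precharges=2
Acc 5: bank1 row2 -> MISS (open row2); precharges=2
Acc 6: bank1 row1 -> MISS (open row1); precharges=3
Acc 7: bank1 row4 -> MISS (open row4); precharges=4
Acc 8: bank2 row1 -> MISS (open row1); precharges=5
Acc 9: bank1 row1 -> MISS (open row1); precharges=6
Acc 10: bank2 row1 -> HIT
Acc 11: bank2 row1 -> HIT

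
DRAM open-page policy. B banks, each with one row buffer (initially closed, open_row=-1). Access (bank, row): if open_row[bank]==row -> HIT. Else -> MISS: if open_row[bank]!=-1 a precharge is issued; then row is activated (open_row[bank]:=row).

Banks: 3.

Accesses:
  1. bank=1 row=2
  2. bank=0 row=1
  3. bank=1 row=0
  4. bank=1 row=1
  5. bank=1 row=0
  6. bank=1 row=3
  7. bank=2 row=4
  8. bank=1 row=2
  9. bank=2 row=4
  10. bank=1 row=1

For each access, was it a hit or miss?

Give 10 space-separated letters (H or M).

Answer: M M M M M M M M H M

Derivation:
Acc 1: bank1 row2 -> MISS (open row2); precharges=0
Acc 2: bank0 row1 -> MISS (open row1); precharges=0
Acc 3: bank1 row0 -> MISS (open row0); precharges=1
Acc 4: bank1 row1 -> MISS (open row1); precharges=2
Acc 5: bank1 row0 -> MISS (open row0); precharges=3
Acc 6: bank1 row3 -> MISS (open row3); precharges=4
Acc 7: bank2 row4 -> MISS (open row4); precharges=4
Acc 8: bank1 row2 -> MISS (open row2); precharges=5
Acc 9: bank2 row4 -> HIT
Acc 10: bank1 row1 -> MISS (open row1); precharges=6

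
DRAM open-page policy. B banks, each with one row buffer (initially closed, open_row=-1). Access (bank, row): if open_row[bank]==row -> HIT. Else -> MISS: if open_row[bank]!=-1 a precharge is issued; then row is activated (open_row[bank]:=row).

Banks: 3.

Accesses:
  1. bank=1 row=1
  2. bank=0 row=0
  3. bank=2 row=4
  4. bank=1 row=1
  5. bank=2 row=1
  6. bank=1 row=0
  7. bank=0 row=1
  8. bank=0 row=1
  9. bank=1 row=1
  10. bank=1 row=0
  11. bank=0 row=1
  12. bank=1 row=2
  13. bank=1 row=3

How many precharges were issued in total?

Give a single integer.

Answer: 7

Derivation:
Acc 1: bank1 row1 -> MISS (open row1); precharges=0
Acc 2: bank0 row0 -> MISS (open row0); precharges=0
Acc 3: bank2 row4 -> MISS (open row4); precharges=0
Acc 4: bank1 row1 -> HIT
Acc 5: bank2 row1 -> MISS (open row1); precharges=1
Acc 6: bank1 row0 -> MISS (open row0); precharges=2
Acc 7: bank0 row1 -> MISS (open row1); precharges=3
Acc 8: bank0 row1 -> HIT
Acc 9: bank1 row1 -> MISS (open row1); precharges=4
Acc 10: bank1 row0 -> MISS (open row0); precharges=5
Acc 11: bank0 row1 -> HIT
Acc 12: bank1 row2 -> MISS (open row2); precharges=6
Acc 13: bank1 row3 -> MISS (open row3); precharges=7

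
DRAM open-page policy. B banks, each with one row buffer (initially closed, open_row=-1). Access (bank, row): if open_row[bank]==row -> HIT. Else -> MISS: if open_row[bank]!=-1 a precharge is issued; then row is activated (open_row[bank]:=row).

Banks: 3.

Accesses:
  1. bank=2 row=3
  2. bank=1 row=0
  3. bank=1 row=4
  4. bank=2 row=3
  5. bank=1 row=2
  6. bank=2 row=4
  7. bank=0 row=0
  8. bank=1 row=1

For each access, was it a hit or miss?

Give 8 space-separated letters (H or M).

Answer: M M M H M M M M

Derivation:
Acc 1: bank2 row3 -> MISS (open row3); precharges=0
Acc 2: bank1 row0 -> MISS (open row0); precharges=0
Acc 3: bank1 row4 -> MISS (open row4); precharges=1
Acc 4: bank2 row3 -> HIT
Acc 5: bank1 row2 -> MISS (open row2); precharges=2
Acc 6: bank2 row4 -> MISS (open row4); precharges=3
Acc 7: bank0 row0 -> MISS (open row0); precharges=3
Acc 8: bank1 row1 -> MISS (open row1); precharges=4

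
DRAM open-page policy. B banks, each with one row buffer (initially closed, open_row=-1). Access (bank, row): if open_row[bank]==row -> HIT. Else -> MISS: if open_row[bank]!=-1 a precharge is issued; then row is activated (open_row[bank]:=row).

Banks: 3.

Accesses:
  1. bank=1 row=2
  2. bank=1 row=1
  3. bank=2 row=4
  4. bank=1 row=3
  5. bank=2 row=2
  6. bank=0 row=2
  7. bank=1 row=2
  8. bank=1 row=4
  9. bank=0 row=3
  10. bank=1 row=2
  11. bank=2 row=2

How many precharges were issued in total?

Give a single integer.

Answer: 7

Derivation:
Acc 1: bank1 row2 -> MISS (open row2); precharges=0
Acc 2: bank1 row1 -> MISS (open row1); precharges=1
Acc 3: bank2 row4 -> MISS (open row4); precharges=1
Acc 4: bank1 row3 -> MISS (open row3); precharges=2
Acc 5: bank2 row2 -> MISS (open row2); precharges=3
Acc 6: bank0 row2 -> MISS (open row2); precharges=3
Acc 7: bank1 row2 -> MISS (open row2); precharges=4
Acc 8: bank1 row4 -> MISS (open row4); precharges=5
Acc 9: bank0 row3 -> MISS (open row3); precharges=6
Acc 10: bank1 row2 -> MISS (open row2); precharges=7
Acc 11: bank2 row2 -> HIT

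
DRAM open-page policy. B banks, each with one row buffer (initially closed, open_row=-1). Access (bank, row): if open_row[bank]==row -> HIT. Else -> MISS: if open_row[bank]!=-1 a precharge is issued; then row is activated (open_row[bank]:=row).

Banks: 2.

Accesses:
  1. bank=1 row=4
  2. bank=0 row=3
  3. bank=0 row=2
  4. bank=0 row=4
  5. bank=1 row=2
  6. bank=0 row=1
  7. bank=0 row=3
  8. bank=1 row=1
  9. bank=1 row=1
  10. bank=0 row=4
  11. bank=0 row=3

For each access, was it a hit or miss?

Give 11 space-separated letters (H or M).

Acc 1: bank1 row4 -> MISS (open row4); precharges=0
Acc 2: bank0 row3 -> MISS (open row3); precharges=0
Acc 3: bank0 row2 -> MISS (open row2); precharges=1
Acc 4: bank0 row4 -> MISS (open row4); precharges=2
Acc 5: bank1 row2 -> MISS (open row2); precharges=3
Acc 6: bank0 row1 -> MISS (open row1); precharges=4
Acc 7: bank0 row3 -> MISS (open row3); precharges=5
Acc 8: bank1 row1 -> MISS (open row1); precharges=6
Acc 9: bank1 row1 -> HIT
Acc 10: bank0 row4 -> MISS (open row4); precharges=7
Acc 11: bank0 row3 -> MISS (open row3); precharges=8

Answer: M M M M M M M M H M M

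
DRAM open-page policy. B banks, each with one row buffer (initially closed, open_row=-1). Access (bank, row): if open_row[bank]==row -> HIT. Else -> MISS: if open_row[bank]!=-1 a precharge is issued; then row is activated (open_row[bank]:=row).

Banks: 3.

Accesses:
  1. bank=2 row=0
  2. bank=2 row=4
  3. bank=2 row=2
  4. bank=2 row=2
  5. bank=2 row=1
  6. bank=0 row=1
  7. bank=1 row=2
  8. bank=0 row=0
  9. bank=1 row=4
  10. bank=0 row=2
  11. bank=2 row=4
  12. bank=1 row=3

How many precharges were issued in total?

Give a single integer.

Answer: 8

Derivation:
Acc 1: bank2 row0 -> MISS (open row0); precharges=0
Acc 2: bank2 row4 -> MISS (open row4); precharges=1
Acc 3: bank2 row2 -> MISS (open row2); precharges=2
Acc 4: bank2 row2 -> HIT
Acc 5: bank2 row1 -> MISS (open row1); precharges=3
Acc 6: bank0 row1 -> MISS (open row1); precharges=3
Acc 7: bank1 row2 -> MISS (open row2); precharges=3
Acc 8: bank0 row0 -> MISS (open row0); precharges=4
Acc 9: bank1 row4 -> MISS (open row4); precharges=5
Acc 10: bank0 row2 -> MISS (open row2); precharges=6
Acc 11: bank2 row4 -> MISS (open row4); precharges=7
Acc 12: bank1 row3 -> MISS (open row3); precharges=8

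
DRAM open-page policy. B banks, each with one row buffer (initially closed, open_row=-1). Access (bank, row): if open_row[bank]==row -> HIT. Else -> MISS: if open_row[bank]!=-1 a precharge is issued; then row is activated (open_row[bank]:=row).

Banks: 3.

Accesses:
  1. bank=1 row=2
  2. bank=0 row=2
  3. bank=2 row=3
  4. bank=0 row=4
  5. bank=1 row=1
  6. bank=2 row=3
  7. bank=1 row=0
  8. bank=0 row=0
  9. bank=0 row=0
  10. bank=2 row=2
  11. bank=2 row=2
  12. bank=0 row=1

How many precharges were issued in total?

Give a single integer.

Acc 1: bank1 row2 -> MISS (open row2); precharges=0
Acc 2: bank0 row2 -> MISS (open row2); precharges=0
Acc 3: bank2 row3 -> MISS (open row3); precharges=0
Acc 4: bank0 row4 -> MISS (open row4); precharges=1
Acc 5: bank1 row1 -> MISS (open row1); precharges=2
Acc 6: bank2 row3 -> HIT
Acc 7: bank1 row0 -> MISS (open row0); precharges=3
Acc 8: bank0 row0 -> MISS (open row0); precharges=4
Acc 9: bank0 row0 -> HIT
Acc 10: bank2 row2 -> MISS (open row2); precharges=5
Acc 11: bank2 row2 -> HIT
Acc 12: bank0 row1 -> MISS (open row1); precharges=6

Answer: 6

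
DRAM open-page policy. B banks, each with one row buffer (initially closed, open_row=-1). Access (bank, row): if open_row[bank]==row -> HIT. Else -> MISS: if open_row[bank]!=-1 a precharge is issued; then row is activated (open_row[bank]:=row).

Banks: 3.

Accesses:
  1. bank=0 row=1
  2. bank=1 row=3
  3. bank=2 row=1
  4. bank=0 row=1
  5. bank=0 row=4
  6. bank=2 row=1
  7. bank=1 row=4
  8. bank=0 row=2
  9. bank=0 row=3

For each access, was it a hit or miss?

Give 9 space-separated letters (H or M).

Acc 1: bank0 row1 -> MISS (open row1); precharges=0
Acc 2: bank1 row3 -> MISS (open row3); precharges=0
Acc 3: bank2 row1 -> MISS (open row1); precharges=0
Acc 4: bank0 row1 -> HIT
Acc 5: bank0 row4 -> MISS (open row4); precharges=1
Acc 6: bank2 row1 -> HIT
Acc 7: bank1 row4 -> MISS (open row4); precharges=2
Acc 8: bank0 row2 -> MISS (open row2); precharges=3
Acc 9: bank0 row3 -> MISS (open row3); precharges=4

Answer: M M M H M H M M M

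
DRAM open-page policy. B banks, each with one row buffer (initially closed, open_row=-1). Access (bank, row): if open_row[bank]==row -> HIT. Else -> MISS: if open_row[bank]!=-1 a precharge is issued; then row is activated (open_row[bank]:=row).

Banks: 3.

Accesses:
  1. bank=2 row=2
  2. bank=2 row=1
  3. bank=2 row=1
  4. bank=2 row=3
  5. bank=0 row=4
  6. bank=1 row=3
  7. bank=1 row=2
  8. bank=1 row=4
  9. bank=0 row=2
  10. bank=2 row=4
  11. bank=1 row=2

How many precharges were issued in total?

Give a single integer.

Answer: 7

Derivation:
Acc 1: bank2 row2 -> MISS (open row2); precharges=0
Acc 2: bank2 row1 -> MISS (open row1); precharges=1
Acc 3: bank2 row1 -> HIT
Acc 4: bank2 row3 -> MISS (open row3); precharges=2
Acc 5: bank0 row4 -> MISS (open row4); precharges=2
Acc 6: bank1 row3 -> MISS (open row3); precharges=2
Acc 7: bank1 row2 -> MISS (open row2); precharges=3
Acc 8: bank1 row4 -> MISS (open row4); precharges=4
Acc 9: bank0 row2 -> MISS (open row2); precharges=5
Acc 10: bank2 row4 -> MISS (open row4); precharges=6
Acc 11: bank1 row2 -> MISS (open row2); precharges=7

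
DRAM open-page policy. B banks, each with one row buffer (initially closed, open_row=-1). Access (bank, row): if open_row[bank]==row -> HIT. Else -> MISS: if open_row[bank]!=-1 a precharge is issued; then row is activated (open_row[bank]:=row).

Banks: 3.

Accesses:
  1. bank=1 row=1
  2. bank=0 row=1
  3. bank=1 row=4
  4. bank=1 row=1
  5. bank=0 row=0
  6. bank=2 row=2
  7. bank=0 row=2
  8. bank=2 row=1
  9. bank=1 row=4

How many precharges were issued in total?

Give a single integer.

Answer: 6

Derivation:
Acc 1: bank1 row1 -> MISS (open row1); precharges=0
Acc 2: bank0 row1 -> MISS (open row1); precharges=0
Acc 3: bank1 row4 -> MISS (open row4); precharges=1
Acc 4: bank1 row1 -> MISS (open row1); precharges=2
Acc 5: bank0 row0 -> MISS (open row0); precharges=3
Acc 6: bank2 row2 -> MISS (open row2); precharges=3
Acc 7: bank0 row2 -> MISS (open row2); precharges=4
Acc 8: bank2 row1 -> MISS (open row1); precharges=5
Acc 9: bank1 row4 -> MISS (open row4); precharges=6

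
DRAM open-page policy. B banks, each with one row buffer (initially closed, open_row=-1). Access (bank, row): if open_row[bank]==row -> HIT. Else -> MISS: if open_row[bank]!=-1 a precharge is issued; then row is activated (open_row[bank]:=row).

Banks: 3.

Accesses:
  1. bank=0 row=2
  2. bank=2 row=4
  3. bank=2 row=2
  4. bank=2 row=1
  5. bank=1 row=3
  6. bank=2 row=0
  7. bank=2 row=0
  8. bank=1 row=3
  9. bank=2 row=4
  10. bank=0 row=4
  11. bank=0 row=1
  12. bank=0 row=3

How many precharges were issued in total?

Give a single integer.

Acc 1: bank0 row2 -> MISS (open row2); precharges=0
Acc 2: bank2 row4 -> MISS (open row4); precharges=0
Acc 3: bank2 row2 -> MISS (open row2); precharges=1
Acc 4: bank2 row1 -> MISS (open row1); precharges=2
Acc 5: bank1 row3 -> MISS (open row3); precharges=2
Acc 6: bank2 row0 -> MISS (open row0); precharges=3
Acc 7: bank2 row0 -> HIT
Acc 8: bank1 row3 -> HIT
Acc 9: bank2 row4 -> MISS (open row4); precharges=4
Acc 10: bank0 row4 -> MISS (open row4); precharges=5
Acc 11: bank0 row1 -> MISS (open row1); precharges=6
Acc 12: bank0 row3 -> MISS (open row3); precharges=7

Answer: 7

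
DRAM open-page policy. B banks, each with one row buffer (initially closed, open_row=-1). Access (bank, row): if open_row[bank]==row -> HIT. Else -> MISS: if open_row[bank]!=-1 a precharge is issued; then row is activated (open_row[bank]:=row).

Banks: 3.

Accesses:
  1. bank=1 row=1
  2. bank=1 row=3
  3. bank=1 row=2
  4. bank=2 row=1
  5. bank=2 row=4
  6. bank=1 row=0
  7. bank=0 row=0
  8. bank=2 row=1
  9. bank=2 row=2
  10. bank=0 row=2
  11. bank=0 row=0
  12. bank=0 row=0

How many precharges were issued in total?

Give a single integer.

Acc 1: bank1 row1 -> MISS (open row1); precharges=0
Acc 2: bank1 row3 -> MISS (open row3); precharges=1
Acc 3: bank1 row2 -> MISS (open row2); precharges=2
Acc 4: bank2 row1 -> MISS (open row1); precharges=2
Acc 5: bank2 row4 -> MISS (open row4); precharges=3
Acc 6: bank1 row0 -> MISS (open row0); precharges=4
Acc 7: bank0 row0 -> MISS (open row0); precharges=4
Acc 8: bank2 row1 -> MISS (open row1); precharges=5
Acc 9: bank2 row2 -> MISS (open row2); precharges=6
Acc 10: bank0 row2 -> MISS (open row2); precharges=7
Acc 11: bank0 row0 -> MISS (open row0); precharges=8
Acc 12: bank0 row0 -> HIT

Answer: 8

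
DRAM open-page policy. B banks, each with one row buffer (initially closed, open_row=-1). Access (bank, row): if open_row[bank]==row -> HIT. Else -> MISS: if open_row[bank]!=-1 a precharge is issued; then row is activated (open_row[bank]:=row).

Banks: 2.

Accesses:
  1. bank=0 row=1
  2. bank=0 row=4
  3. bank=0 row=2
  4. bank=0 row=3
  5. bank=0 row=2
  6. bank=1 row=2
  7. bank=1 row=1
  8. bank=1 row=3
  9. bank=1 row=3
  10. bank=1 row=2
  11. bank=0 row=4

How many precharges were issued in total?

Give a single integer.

Acc 1: bank0 row1 -> MISS (open row1); precharges=0
Acc 2: bank0 row4 -> MISS (open row4); precharges=1
Acc 3: bank0 row2 -> MISS (open row2); precharges=2
Acc 4: bank0 row3 -> MISS (open row3); precharges=3
Acc 5: bank0 row2 -> MISS (open row2); precharges=4
Acc 6: bank1 row2 -> MISS (open row2); precharges=4
Acc 7: bank1 row1 -> MISS (open row1); precharges=5
Acc 8: bank1 row3 -> MISS (open row3); precharges=6
Acc 9: bank1 row3 -> HIT
Acc 10: bank1 row2 -> MISS (open row2); precharges=7
Acc 11: bank0 row4 -> MISS (open row4); precharges=8

Answer: 8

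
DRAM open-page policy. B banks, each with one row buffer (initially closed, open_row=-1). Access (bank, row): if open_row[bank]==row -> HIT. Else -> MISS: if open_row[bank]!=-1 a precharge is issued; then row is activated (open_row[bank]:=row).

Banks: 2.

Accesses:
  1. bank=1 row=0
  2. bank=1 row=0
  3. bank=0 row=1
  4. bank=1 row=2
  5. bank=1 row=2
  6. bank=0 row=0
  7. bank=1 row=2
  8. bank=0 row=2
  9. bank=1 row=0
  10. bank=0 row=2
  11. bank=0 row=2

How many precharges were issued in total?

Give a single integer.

Answer: 4

Derivation:
Acc 1: bank1 row0 -> MISS (open row0); precharges=0
Acc 2: bank1 row0 -> HIT
Acc 3: bank0 row1 -> MISS (open row1); precharges=0
Acc 4: bank1 row2 -> MISS (open row2); precharges=1
Acc 5: bank1 row2 -> HIT
Acc 6: bank0 row0 -> MISS (open row0); precharges=2
Acc 7: bank1 row2 -> HIT
Acc 8: bank0 row2 -> MISS (open row2); precharges=3
Acc 9: bank1 row0 -> MISS (open row0); precharges=4
Acc 10: bank0 row2 -> HIT
Acc 11: bank0 row2 -> HIT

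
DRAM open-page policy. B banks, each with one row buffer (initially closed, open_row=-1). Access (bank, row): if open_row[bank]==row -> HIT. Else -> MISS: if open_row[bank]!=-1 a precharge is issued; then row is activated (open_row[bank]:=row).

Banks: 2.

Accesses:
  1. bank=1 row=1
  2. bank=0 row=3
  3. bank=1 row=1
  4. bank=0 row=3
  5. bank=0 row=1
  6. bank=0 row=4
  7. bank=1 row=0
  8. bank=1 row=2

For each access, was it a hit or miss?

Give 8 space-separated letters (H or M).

Answer: M M H H M M M M

Derivation:
Acc 1: bank1 row1 -> MISS (open row1); precharges=0
Acc 2: bank0 row3 -> MISS (open row3); precharges=0
Acc 3: bank1 row1 -> HIT
Acc 4: bank0 row3 -> HIT
Acc 5: bank0 row1 -> MISS (open row1); precharges=1
Acc 6: bank0 row4 -> MISS (open row4); precharges=2
Acc 7: bank1 row0 -> MISS (open row0); precharges=3
Acc 8: bank1 row2 -> MISS (open row2); precharges=4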